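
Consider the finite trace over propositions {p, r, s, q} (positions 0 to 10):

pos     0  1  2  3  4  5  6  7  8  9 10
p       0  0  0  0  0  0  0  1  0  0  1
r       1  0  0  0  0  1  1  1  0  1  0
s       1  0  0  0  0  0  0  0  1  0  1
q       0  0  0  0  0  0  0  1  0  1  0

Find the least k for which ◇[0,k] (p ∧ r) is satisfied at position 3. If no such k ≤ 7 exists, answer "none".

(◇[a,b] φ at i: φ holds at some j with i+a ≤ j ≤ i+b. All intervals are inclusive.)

4

Scan j = 3,4,… for (p ∧ r):
  j=3: fails
  j=4: fails
  j=5: fails
  j=6: fails
  j=7: holds
First hit at j=7, so smallest k = 7-3 = 4.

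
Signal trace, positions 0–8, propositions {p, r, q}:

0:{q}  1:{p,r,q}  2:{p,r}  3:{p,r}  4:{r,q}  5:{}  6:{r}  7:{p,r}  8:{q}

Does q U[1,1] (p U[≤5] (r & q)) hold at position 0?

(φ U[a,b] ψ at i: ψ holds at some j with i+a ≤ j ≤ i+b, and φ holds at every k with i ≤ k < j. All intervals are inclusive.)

Need some j in [1,1] with (p U[≤5] (r & q)), and q at every k in [0,j-1].
  j=1: (p U[≤5] (r & q)) holds; q holds at every k in [0,0] → satisfied.

Yes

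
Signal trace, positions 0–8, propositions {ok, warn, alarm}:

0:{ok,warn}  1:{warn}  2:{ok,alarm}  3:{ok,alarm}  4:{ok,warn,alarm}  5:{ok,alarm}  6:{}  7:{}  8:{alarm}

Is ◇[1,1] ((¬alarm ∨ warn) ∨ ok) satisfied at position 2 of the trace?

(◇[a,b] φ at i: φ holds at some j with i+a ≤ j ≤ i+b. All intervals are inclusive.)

Check ((¬alarm ∨ warn) ∨ ok) at each j in [3,3]:
  j=3: true
Found at j=3 → formula holds.

Holds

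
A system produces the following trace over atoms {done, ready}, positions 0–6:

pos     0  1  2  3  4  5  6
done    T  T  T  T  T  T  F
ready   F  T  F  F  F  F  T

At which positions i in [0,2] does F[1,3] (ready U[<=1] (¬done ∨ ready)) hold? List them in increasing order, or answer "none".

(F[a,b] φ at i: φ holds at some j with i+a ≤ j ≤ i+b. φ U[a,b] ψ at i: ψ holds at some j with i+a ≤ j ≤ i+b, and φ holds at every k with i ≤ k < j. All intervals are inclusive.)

0

Evaluate at each i in [0,2]:
  i=0: ✓ (witness j=1)
  i=1: ✗ (none in [2,4])
  i=2: ✗ (none in [3,5])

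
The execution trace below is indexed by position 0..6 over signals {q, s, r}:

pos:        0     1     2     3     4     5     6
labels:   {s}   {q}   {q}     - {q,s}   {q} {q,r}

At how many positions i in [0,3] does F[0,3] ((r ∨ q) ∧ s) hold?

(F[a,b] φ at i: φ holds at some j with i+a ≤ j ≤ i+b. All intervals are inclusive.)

Evaluate at each i in [0,3]:
  i=0: ✗ (none in [0,3])
  i=1: ✓ (witness j=4)
  i=2: ✓ (witness j=4)
  i=3: ✓ (witness j=4)
Positions where it holds: {1, 2, 3} → 3.

3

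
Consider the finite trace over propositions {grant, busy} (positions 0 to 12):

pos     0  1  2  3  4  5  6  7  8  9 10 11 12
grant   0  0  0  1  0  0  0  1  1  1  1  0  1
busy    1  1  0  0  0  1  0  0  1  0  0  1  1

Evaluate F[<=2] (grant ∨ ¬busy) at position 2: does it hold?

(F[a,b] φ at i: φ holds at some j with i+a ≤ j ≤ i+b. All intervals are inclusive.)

Check (grant ∨ ¬busy) at each j in [2,4]:
  j=2: true
  j=3: true
  j=4: true
Found at j=2 → formula holds.

True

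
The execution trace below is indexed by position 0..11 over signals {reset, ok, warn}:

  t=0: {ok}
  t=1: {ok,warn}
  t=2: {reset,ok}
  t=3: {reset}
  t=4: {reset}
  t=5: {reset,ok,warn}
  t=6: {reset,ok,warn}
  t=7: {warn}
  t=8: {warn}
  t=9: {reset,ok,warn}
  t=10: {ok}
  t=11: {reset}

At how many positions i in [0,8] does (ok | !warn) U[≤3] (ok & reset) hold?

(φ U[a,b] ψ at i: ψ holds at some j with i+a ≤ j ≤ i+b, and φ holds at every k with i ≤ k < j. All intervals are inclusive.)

Evaluate at each i in [0,8]:
  i=0: ✓ (rhs at j=2; lhs holds on [0,1])
  i=1: ✓ (rhs at j=2; lhs holds on [1,1])
  i=2: ✓ (rhs at j=2)
  i=3: ✓ (rhs at j=5; lhs holds on [3,4])
  i=4: ✓ (rhs at j=5; lhs holds on [4,4])
  i=5: ✓ (rhs at j=5)
  i=6: ✓ (rhs at j=6)
  i=7: ✗ (lhs fails at k=7 before rhs at j=9)
  i=8: ✗ (lhs fails at k=8 before rhs at j=9)
Positions where it holds: {0, 1, 2, 3, 4, 5, 6} → 7.

7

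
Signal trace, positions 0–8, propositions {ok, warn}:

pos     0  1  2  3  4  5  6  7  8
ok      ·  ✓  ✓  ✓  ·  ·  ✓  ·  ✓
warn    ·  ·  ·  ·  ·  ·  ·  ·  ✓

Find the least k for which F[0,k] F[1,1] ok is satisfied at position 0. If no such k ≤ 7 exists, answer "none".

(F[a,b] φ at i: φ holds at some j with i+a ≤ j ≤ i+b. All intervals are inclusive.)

Scan j = 0,1,… for F[1,1] ok:
  j=0: holds
First hit at j=0, so smallest k = 0-0 = 0.

0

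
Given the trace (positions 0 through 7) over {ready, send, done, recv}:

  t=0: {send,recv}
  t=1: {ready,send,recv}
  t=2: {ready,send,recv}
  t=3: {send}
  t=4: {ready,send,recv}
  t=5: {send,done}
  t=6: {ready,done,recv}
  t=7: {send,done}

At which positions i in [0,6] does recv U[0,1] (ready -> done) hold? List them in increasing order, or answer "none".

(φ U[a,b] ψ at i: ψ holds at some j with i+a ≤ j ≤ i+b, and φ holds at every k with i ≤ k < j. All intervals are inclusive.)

Evaluate at each i in [0,6]:
  i=0: ✓ (rhs at j=0)
  i=1: ✗ (no rhs in [1,2])
  i=2: ✓ (rhs at j=3; lhs holds on [2,2])
  i=3: ✓ (rhs at j=3)
  i=4: ✓ (rhs at j=5; lhs holds on [4,4])
  i=5: ✓ (rhs at j=5)
  i=6: ✓ (rhs at j=6)

0, 2, 3, 4, 5, 6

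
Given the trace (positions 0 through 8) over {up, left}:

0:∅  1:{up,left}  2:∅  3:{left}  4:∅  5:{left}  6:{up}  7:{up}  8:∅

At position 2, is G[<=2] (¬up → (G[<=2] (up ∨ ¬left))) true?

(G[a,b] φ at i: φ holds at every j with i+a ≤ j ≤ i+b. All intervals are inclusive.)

No

Check (¬up → (G[<=2] (up ∨ ¬left))) at every j in [2,4]:
  j=2: antecedent true; consequent fails at 3 → ✗
  j=3: antecedent true; consequent fails at 3 → ✗
  j=4: antecedent true; consequent fails at 5 → ✗
Fails at j=2 → formula fails.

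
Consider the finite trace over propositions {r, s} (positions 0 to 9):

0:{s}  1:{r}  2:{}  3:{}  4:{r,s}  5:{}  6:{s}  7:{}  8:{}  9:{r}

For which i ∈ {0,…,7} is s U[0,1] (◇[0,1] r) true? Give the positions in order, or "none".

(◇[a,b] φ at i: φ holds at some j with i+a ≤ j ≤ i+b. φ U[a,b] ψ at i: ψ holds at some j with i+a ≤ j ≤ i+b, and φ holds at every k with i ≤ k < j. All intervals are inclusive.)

0, 1, 3, 4

Evaluate at each i in [0,7]:
  i=0: ✓ (rhs at j=0)
  i=1: ✓ (rhs at j=1)
  i=2: ✗ (lhs fails at k=2 before rhs at j=3)
  i=3: ✓ (rhs at j=3)
  i=4: ✓ (rhs at j=4)
  i=5: ✗ (no rhs in [5,6])
  i=6: ✗ (no rhs in [6,7])
  i=7: ✗ (lhs fails at k=7 before rhs at j=8)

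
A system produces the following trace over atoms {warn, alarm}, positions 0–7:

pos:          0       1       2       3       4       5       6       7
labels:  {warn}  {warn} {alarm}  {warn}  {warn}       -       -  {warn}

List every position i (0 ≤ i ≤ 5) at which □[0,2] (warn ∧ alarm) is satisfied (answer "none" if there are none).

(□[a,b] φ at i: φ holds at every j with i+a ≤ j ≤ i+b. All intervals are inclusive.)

Evaluate at each i in [0,5]:
  i=0: ✗ (fails at j=0)
  i=1: ✗ (fails at j=1)
  i=2: ✗ (fails at j=2)
  i=3: ✗ (fails at j=3)
  i=4: ✗ (fails at j=4)
  i=5: ✗ (fails at j=5)

none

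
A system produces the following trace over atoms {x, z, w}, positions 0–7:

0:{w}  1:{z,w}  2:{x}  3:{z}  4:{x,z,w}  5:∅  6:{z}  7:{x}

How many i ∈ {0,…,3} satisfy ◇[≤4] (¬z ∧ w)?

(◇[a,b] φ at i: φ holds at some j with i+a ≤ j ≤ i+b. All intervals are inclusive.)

Evaluate at each i in [0,3]:
  i=0: ✓ (witness j=0)
  i=1: ✗ (none in [1,5])
  i=2: ✗ (none in [2,6])
  i=3: ✗ (none in [3,7])
Positions where it holds: {0} → 1.

1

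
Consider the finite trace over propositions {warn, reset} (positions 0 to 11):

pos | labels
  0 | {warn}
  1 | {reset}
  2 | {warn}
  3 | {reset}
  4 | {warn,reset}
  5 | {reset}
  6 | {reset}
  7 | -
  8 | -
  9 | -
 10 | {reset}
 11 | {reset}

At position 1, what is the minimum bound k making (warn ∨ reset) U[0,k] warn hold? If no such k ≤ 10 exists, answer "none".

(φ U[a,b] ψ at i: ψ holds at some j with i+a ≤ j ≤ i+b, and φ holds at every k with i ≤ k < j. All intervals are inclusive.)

1

Need earliest j ≥ 1 with warn, and (warn ∨ reset) at every k in [1,j-1].
  j=1: rhs fails.
  j=2: rhs holds; lhs holds on [1,1]. k = 1.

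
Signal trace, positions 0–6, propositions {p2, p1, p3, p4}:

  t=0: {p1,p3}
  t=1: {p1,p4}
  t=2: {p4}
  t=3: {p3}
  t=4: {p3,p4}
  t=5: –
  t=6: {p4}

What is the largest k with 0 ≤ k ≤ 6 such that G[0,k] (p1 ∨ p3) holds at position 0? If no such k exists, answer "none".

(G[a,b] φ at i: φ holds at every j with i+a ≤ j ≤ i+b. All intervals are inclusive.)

1

(p1 ∨ p3) must hold from j=0 onward; find where it first fails.
  j=0: holds
  j=1: holds
  j=2: fails
Holds on [0,1], so largest k = 1.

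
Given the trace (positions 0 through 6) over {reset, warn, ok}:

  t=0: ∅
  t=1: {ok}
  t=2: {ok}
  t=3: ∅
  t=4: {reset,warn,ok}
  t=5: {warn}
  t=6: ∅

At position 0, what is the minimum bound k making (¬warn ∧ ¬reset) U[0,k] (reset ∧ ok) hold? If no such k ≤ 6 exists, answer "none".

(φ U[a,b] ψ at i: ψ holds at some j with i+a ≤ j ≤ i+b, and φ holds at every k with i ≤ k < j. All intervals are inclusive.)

Need earliest j ≥ 0 with (reset ∧ ok), and (¬warn ∧ ¬reset) at every k in [0,j-1].
  j=0: rhs fails.
  j=1: rhs fails.
  j=2: rhs fails.
  j=3: rhs fails.
  j=4: rhs holds; lhs holds on [0,3]. k = 4.

4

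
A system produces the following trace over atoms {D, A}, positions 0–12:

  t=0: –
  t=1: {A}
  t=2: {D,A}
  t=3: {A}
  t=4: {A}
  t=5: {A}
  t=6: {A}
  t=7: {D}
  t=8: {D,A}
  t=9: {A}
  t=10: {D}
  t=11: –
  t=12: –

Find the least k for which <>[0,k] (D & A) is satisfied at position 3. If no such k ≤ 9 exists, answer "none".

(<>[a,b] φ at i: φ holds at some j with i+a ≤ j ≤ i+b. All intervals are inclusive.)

Scan j = 3,4,… for (D & A):
  j=3: fails
  j=4: fails
  j=5: fails
  j=6: fails
  j=7: fails
  j=8: holds
First hit at j=8, so smallest k = 8-3 = 5.

5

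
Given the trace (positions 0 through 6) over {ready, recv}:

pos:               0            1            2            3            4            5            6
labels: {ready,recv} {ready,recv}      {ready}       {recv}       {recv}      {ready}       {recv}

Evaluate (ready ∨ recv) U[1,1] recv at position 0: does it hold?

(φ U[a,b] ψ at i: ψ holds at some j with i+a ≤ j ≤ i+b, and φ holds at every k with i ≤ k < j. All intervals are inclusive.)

Yes

Need some j in [1,1] with recv, and (ready ∨ recv) at every k in [0,j-1].
  j=1: recv holds; (ready ∨ recv) holds at every k in [0,0] → satisfied.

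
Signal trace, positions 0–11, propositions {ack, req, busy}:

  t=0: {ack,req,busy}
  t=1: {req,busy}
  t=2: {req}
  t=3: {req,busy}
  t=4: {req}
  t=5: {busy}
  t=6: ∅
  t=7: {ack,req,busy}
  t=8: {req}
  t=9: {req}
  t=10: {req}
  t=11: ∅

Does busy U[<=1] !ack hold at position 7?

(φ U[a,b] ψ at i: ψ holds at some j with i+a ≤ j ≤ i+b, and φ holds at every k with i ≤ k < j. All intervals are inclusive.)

Yes

Need some j in [7,8] with !ack, and busy at every k in [7,j-1].
  j=7: !ack false.
  j=8: !ack holds; busy holds at every k in [7,7] → satisfied.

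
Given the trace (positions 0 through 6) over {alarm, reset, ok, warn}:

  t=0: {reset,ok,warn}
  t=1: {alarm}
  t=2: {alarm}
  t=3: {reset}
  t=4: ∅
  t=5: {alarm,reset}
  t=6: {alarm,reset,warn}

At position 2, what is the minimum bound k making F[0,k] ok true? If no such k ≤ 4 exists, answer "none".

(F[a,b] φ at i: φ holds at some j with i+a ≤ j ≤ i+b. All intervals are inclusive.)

Scan j = 2,3,… for ok:
  j=2: fails
  j=3: fails
  j=4: fails
  j=5: fails
  j=6: fails
No j in [2,6] satisfies it → none.

none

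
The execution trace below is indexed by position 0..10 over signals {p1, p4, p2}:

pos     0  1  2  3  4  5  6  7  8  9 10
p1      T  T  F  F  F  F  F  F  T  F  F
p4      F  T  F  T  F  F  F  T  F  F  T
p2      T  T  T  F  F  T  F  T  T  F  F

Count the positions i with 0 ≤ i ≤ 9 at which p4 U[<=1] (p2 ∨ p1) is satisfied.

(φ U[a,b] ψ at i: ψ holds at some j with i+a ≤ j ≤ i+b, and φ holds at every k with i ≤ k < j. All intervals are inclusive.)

6

Evaluate at each i in [0,9]:
  i=0: ✓ (rhs at j=0)
  i=1: ✓ (rhs at j=1)
  i=2: ✓ (rhs at j=2)
  i=3: ✗ (no rhs in [3,4])
  i=4: ✗ (lhs fails at k=4 before rhs at j=5)
  i=5: ✓ (rhs at j=5)
  i=6: ✗ (lhs fails at k=6 before rhs at j=7)
  i=7: ✓ (rhs at j=7)
  i=8: ✓ (rhs at j=8)
  i=9: ✗ (no rhs in [9,10])
Positions where it holds: {0, 1, 2, 5, 7, 8} → 6.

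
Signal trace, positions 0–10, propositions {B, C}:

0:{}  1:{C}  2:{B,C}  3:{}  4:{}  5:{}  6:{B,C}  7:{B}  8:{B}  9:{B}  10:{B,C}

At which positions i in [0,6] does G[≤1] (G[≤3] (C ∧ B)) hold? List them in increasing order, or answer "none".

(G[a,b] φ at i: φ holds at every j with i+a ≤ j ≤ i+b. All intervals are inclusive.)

Evaluate at each i in [0,6]:
  i=0: ✗ (fails at j=0)
  i=1: ✗ (fails at j=1)
  i=2: ✗ (fails at j=2)
  i=3: ✗ (fails at j=3)
  i=4: ✗ (fails at j=4)
  i=5: ✗ (fails at j=5)
  i=6: ✗ (fails at j=6)

none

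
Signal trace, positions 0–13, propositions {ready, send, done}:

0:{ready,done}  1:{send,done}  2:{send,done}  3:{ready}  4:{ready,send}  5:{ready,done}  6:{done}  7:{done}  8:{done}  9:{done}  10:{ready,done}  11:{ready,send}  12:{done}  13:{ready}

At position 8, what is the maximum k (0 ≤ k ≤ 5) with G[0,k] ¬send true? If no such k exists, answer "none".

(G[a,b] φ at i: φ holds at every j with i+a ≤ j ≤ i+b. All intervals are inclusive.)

¬send must hold from j=8 onward; find where it first fails.
  j=8: holds
  j=9: holds
  j=10: holds
  j=11: fails
Holds on [8,10], so largest k = 2.

2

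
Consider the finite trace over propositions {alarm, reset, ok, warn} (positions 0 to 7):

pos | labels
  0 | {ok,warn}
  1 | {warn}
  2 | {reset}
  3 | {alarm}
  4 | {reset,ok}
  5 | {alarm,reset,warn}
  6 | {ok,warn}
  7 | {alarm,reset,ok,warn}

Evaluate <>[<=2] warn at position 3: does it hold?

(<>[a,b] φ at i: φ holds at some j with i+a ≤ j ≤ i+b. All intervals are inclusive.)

Yes

Check warn at each j in [3,5]:
  j=3: false
  j=4: false
  j=5: true
Found at j=5 → formula holds.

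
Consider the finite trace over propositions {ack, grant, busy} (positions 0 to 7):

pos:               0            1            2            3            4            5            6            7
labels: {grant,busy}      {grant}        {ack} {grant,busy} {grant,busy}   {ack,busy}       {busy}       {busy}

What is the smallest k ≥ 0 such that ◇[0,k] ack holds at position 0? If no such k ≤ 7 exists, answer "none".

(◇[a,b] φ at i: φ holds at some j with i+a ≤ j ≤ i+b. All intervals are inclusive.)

2

Scan j = 0,1,… for ack:
  j=0: fails
  j=1: fails
  j=2: holds
First hit at j=2, so smallest k = 2-0 = 2.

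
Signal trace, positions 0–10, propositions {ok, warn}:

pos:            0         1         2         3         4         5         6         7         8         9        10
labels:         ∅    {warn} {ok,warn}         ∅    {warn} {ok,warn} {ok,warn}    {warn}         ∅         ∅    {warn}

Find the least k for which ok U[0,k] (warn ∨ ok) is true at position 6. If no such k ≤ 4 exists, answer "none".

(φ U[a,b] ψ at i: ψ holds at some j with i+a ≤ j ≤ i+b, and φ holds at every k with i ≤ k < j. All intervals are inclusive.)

Need earliest j ≥ 6 with (warn ∨ ok), and ok at every k in [6,j-1].
  j=6: rhs holds (empty prefix). k = 0.

0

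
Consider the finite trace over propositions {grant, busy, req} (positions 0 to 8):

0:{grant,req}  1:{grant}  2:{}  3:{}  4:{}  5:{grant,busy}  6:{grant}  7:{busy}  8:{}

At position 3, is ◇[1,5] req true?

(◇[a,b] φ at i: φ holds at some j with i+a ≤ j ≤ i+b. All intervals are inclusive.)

Check req at each j in [4,8]:
  j=4: false
  j=5: false
  j=6: false
  j=7: false
  j=8: false
No position in the window satisfies it → formula fails.

No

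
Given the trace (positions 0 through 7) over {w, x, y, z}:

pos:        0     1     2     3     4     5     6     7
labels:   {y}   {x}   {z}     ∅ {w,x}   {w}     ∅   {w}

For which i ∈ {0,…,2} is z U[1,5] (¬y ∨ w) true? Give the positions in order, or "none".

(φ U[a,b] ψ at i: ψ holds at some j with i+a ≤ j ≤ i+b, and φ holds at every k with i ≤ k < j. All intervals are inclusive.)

Evaluate at each i in [0,2]:
  i=0: ✗ (lhs fails at k=0 before rhs at j=1)
  i=1: ✗ (lhs fails at k=1 before rhs at j=2)
  i=2: ✓ (rhs at j=3; lhs holds on [2,2])

2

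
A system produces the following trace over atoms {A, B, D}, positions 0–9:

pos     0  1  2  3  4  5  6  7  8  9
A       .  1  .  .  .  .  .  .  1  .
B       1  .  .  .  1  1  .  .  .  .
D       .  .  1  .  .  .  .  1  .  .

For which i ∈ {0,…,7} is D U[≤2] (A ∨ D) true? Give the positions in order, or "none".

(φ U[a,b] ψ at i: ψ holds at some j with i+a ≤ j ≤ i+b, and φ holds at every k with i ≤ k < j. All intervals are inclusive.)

Evaluate at each i in [0,7]:
  i=0: ✗ (lhs fails at k=0 before rhs at j=1)
  i=1: ✓ (rhs at j=1)
  i=2: ✓ (rhs at j=2)
  i=3: ✗ (no rhs in [3,5])
  i=4: ✗ (no rhs in [4,6])
  i=5: ✗ (lhs fails at k=5 before rhs at j=7)
  i=6: ✗ (lhs fails at k=6 before rhs at j=7)
  i=7: ✓ (rhs at j=7)

1, 2, 7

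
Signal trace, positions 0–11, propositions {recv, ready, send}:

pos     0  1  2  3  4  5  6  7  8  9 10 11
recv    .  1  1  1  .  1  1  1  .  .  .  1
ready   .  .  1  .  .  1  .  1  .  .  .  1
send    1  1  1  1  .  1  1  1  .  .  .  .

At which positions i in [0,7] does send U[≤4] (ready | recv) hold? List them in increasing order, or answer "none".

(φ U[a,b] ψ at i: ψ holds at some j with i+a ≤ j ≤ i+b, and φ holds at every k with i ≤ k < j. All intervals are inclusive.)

Evaluate at each i in [0,7]:
  i=0: ✓ (rhs at j=1; lhs holds on [0,0])
  i=1: ✓ (rhs at j=1)
  i=2: ✓ (rhs at j=2)
  i=3: ✓ (rhs at j=3)
  i=4: ✗ (lhs fails at k=4 before rhs at j=5)
  i=5: ✓ (rhs at j=5)
  i=6: ✓ (rhs at j=6)
  i=7: ✓ (rhs at j=7)

0, 1, 2, 3, 5, 6, 7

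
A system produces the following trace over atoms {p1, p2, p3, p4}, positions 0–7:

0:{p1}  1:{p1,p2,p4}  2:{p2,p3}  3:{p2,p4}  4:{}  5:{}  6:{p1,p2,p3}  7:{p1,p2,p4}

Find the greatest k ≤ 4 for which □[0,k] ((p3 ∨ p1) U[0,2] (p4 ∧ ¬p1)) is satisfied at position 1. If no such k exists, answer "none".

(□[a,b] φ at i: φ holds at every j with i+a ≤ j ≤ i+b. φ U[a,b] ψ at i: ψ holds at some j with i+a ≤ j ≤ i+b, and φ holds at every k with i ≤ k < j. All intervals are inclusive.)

((p3 ∨ p1) U[0,2] (p4 ∧ ¬p1)) must hold from j=1 onward; find where it first fails.
  j=1: holds
  j=2: holds
  j=3: holds
  j=4: fails
Holds on [1,3], so largest k = 2.

2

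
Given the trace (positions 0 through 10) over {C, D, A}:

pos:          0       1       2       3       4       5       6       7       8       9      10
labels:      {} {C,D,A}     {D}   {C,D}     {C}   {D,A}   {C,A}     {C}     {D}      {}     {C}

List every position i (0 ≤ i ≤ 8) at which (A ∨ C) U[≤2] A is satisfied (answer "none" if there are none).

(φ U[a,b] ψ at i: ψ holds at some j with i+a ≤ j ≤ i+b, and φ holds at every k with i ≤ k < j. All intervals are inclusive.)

1, 3, 4, 5, 6

Evaluate at each i in [0,8]:
  i=0: ✗ (lhs fails at k=0 before rhs at j=1)
  i=1: ✓ (rhs at j=1)
  i=2: ✗ (no rhs in [2,4])
  i=3: ✓ (rhs at j=5; lhs holds on [3,4])
  i=4: ✓ (rhs at j=5; lhs holds on [4,4])
  i=5: ✓ (rhs at j=5)
  i=6: ✓ (rhs at j=6)
  i=7: ✗ (no rhs in [7,9])
  i=8: ✗ (no rhs in [8,10])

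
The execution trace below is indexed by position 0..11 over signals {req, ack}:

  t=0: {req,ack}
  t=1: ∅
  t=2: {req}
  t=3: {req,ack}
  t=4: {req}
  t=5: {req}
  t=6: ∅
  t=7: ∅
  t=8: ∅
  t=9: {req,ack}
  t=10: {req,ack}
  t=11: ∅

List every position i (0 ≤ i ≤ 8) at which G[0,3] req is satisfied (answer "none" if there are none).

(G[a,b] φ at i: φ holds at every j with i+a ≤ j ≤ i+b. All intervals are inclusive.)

Evaluate at each i in [0,8]:
  i=0: ✗ (fails at j=1)
  i=1: ✗ (fails at j=1)
  i=2: ✓ (all of [2,5])
  i=3: ✗ (fails at j=6)
  i=4: ✗ (fails at j=6)
  i=5: ✗ (fails at j=6)
  i=6: ✗ (fails at j=6)
  i=7: ✗ (fails at j=7)
  i=8: ✗ (fails at j=8)

2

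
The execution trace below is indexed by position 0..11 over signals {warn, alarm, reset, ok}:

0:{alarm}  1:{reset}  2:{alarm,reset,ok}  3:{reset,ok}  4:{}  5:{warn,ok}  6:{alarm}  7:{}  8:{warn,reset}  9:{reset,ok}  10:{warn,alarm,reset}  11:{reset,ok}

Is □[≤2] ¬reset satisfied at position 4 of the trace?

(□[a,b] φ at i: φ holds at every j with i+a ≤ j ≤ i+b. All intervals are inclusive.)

Check ¬reset at every j in [4,6]:
  j=4: true
  j=5: true
  j=6: true
All positions satisfy it → formula holds.

True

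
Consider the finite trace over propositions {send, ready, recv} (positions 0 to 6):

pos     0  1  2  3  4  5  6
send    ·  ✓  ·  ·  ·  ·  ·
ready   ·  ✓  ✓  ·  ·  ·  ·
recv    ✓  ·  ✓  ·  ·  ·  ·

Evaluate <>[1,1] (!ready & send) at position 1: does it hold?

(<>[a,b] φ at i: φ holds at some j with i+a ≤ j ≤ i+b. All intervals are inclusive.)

No

Check (!ready & send) at each j in [2,2]:
  j=2: false
No position in the window satisfies it → formula fails.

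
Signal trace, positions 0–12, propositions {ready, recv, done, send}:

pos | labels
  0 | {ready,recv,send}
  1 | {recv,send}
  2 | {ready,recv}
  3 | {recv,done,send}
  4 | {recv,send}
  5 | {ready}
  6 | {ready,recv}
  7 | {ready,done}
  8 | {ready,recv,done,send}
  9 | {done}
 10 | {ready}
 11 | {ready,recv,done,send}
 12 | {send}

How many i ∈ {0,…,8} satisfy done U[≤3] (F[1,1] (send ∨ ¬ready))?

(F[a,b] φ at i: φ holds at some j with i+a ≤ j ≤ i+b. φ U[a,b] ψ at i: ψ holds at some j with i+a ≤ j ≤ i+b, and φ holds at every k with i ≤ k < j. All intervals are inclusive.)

5

Evaluate at each i in [0,8]:
  i=0: ✓ (rhs at j=0)
  i=1: ✗ (lhs fails at k=1 before rhs at j=2)
  i=2: ✓ (rhs at j=2)
  i=3: ✓ (rhs at j=3)
  i=4: ✗ (lhs fails at k=4 before rhs at j=7)
  i=5: ✗ (lhs fails at k=5 before rhs at j=7)
  i=6: ✗ (lhs fails at k=6 before rhs at j=7)
  i=7: ✓ (rhs at j=7)
  i=8: ✓ (rhs at j=8)
Positions where it holds: {0, 2, 3, 7, 8} → 5.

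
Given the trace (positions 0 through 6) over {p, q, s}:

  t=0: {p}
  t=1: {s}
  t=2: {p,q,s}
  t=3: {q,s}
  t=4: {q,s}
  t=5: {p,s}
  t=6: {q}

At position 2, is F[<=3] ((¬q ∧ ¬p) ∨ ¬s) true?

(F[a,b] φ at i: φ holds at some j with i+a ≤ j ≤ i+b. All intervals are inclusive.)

Check ((¬q ∧ ¬p) ∨ ¬s) at each j in [2,5]:
  j=2: false
  j=3: false
  j=4: false
  j=5: false
No position in the window satisfies it → formula fails.

Does not hold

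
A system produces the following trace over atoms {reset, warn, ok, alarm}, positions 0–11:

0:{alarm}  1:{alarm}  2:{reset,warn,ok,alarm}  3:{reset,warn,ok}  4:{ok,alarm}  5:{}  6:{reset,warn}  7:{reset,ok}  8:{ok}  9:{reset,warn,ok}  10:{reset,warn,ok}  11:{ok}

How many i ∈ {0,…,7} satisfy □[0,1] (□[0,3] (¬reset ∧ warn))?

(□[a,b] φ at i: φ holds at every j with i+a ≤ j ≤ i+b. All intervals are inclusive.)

Evaluate at each i in [0,7]:
  i=0: ✗ (fails at j=0)
  i=1: ✗ (fails at j=1)
  i=2: ✗ (fails at j=2)
  i=3: ✗ (fails at j=3)
  i=4: ✗ (fails at j=4)
  i=5: ✗ (fails at j=5)
  i=6: ✗ (fails at j=6)
  i=7: ✗ (fails at j=7)
Positions where it holds: {} → 0.

0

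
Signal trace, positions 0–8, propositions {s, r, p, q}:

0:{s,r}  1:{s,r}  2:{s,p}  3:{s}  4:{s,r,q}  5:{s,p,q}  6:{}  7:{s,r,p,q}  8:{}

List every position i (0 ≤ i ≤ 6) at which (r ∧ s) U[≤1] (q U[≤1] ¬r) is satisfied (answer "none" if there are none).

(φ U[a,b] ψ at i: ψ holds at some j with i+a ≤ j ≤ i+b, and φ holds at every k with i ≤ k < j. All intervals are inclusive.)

1, 2, 3, 4, 5, 6

Evaluate at each i in [0,6]:
  i=0: ✗ (no rhs in [0,1])
  i=1: ✓ (rhs at j=2; lhs holds on [1,1])
  i=2: ✓ (rhs at j=2)
  i=3: ✓ (rhs at j=3)
  i=4: ✓ (rhs at j=4)
  i=5: ✓ (rhs at j=5)
  i=6: ✓ (rhs at j=6)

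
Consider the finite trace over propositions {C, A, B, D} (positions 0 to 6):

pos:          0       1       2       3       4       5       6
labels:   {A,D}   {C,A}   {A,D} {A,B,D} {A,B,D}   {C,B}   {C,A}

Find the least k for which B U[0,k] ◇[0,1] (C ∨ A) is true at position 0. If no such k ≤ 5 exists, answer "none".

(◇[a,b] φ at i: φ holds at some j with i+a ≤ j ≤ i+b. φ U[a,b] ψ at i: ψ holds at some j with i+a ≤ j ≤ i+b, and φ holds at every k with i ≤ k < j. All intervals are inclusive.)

Need earliest j ≥ 0 with ◇[0,1] (C ∨ A), and B at every k in [0,j-1].
  j=0: rhs holds (empty prefix). k = 0.

0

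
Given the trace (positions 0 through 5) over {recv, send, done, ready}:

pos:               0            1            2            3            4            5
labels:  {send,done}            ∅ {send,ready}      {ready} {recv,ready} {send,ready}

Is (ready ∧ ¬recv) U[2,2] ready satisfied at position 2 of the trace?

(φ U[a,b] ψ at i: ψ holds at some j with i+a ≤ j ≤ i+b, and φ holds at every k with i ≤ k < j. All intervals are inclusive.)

Yes

Need some j in [4,4] with ready, and (ready ∧ ¬recv) at every k in [2,j-1].
  j=4: ready holds; (ready ∧ ¬recv) holds at every k in [2,3] → satisfied.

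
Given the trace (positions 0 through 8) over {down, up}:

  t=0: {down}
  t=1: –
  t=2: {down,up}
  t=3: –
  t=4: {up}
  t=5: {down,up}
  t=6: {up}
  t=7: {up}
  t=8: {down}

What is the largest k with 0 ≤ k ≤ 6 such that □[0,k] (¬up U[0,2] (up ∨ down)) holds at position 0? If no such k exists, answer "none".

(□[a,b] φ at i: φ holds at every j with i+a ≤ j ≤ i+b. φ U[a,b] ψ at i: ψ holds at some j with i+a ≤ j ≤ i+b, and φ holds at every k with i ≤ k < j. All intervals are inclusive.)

6

(¬up U[0,2] (up ∨ down)) must hold from j=0 onward; find where it first fails.
  j=0: holds
  j=1: holds
  j=2: holds
  j=3: holds
  j=4: holds
  j=5: holds
  j=6: holds
Holds through j=6; largest k = 6.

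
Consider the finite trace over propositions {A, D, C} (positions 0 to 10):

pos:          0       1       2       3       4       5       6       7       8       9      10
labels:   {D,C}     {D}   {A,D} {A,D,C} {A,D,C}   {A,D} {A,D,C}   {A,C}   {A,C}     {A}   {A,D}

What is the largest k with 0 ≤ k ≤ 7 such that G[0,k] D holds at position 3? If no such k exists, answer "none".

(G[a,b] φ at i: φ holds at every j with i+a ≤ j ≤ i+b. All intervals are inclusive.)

3

D must hold from j=3 onward; find where it first fails.
  j=3: holds
  j=4: holds
  j=5: holds
  j=6: holds
  j=7: fails
Holds on [3,6], so largest k = 3.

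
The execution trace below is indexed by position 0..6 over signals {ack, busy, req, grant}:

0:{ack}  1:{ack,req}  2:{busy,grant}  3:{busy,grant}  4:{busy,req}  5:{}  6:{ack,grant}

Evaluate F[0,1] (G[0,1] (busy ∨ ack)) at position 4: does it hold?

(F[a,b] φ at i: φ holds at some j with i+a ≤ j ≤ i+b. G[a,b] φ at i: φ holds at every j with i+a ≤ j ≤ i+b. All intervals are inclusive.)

No

Check G[0,1] (busy ∨ ack) at each j in [4,5]:
  j=4: fails at 5
  j=5: fails at 5
No position in the window satisfies it → formula fails.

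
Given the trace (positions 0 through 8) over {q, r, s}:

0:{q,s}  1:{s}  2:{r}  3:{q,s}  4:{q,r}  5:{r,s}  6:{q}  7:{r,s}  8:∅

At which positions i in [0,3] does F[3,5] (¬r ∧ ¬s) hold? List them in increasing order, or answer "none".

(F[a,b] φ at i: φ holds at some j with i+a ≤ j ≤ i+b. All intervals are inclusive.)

1, 2, 3

Evaluate at each i in [0,3]:
  i=0: ✗ (none in [3,5])
  i=1: ✓ (witness j=6)
  i=2: ✓ (witness j=6)
  i=3: ✓ (witness j=6)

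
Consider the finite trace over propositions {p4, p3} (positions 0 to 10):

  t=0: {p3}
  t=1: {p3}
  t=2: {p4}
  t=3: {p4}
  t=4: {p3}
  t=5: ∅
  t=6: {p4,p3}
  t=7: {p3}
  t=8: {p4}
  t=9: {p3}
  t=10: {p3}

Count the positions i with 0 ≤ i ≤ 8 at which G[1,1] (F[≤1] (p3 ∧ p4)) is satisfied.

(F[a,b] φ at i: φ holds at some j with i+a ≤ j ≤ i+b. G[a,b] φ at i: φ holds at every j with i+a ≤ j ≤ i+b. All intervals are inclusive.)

2

Evaluate at each i in [0,8]:
  i=0: ✗ (fails at j=1)
  i=1: ✗ (fails at j=2)
  i=2: ✗ (fails at j=3)
  i=3: ✗ (fails at j=4)
  i=4: ✓ (all of [5,5])
  i=5: ✓ (all of [6,6])
  i=6: ✗ (fails at j=7)
  i=7: ✗ (fails at j=8)
  i=8: ✗ (fails at j=9)
Positions where it holds: {4, 5} → 2.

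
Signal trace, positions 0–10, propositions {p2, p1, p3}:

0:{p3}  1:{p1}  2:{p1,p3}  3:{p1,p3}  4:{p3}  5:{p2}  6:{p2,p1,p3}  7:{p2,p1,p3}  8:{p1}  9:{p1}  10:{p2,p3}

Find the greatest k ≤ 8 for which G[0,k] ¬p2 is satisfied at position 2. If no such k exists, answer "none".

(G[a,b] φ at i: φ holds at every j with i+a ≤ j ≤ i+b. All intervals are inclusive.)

¬p2 must hold from j=2 onward; find where it first fails.
  j=2: holds
  j=3: holds
  j=4: holds
  j=5: fails
Holds on [2,4], so largest k = 2.

2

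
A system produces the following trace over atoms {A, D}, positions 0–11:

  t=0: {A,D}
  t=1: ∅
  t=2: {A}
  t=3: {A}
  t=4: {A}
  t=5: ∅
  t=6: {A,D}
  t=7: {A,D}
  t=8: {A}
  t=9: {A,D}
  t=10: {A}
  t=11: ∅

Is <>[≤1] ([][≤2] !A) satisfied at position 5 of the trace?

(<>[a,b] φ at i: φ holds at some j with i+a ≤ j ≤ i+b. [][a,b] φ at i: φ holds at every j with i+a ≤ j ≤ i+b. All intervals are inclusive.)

Check [][≤2] !A at each j in [5,6]:
  j=5: fails at 6
  j=6: fails at 6
No position in the window satisfies it → formula fails.

No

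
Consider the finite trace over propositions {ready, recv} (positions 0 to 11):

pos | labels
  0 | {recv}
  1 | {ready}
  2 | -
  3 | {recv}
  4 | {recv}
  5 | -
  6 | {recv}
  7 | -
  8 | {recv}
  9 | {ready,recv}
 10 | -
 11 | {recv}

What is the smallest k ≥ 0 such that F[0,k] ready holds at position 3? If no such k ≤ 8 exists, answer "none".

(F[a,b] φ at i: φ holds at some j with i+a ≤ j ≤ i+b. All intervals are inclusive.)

6

Scan j = 3,4,… for ready:
  j=3: fails
  j=4: fails
  j=5: fails
  j=6: fails
  j=7: fails
  j=8: fails
  j=9: holds
First hit at j=9, so smallest k = 9-3 = 6.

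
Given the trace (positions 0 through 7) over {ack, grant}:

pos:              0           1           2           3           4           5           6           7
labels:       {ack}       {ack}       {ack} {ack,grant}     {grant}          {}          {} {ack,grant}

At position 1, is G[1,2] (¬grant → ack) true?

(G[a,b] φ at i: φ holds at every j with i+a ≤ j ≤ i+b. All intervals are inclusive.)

True

Check (¬grant → ack) at every j in [2,3]:
  j=2: antecedent true; consequent true → ✓
  j=3: antecedent false → ✓
All positions satisfy it → formula holds.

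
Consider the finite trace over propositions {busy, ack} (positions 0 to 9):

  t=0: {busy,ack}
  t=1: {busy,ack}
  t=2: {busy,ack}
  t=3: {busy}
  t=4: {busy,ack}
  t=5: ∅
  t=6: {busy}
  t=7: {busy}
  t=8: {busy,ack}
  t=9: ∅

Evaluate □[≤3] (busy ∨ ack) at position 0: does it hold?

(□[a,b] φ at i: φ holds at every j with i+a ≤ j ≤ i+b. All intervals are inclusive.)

Holds

Check (busy ∨ ack) at every j in [0,3]:
  j=0: true
  j=1: true
  j=2: true
  j=3: true
All positions satisfy it → formula holds.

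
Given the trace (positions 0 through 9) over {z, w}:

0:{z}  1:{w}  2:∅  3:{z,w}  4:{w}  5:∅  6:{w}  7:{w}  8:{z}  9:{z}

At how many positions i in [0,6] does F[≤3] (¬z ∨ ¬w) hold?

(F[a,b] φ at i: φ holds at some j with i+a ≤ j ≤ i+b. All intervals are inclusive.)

7

Evaluate at each i in [0,6]:
  i=0: ✓ (witness j=0)
  i=1: ✓ (witness j=1)
  i=2: ✓ (witness j=2)
  i=3: ✓ (witness j=4)
  i=4: ✓ (witness j=4)
  i=5: ✓ (witness j=5)
  i=6: ✓ (witness j=6)
Positions where it holds: {0, 1, 2, 3, 4, 5, 6} → 7.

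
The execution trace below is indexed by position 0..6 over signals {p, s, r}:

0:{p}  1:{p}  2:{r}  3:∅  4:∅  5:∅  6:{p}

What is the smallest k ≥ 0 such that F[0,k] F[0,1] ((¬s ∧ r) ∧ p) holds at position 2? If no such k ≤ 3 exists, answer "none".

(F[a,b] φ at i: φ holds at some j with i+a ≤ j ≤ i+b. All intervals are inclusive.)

Scan j = 2,3,… for F[0,1] ((¬s ∧ r) ∧ p):
  j=2: fails
  j=3: fails
  j=4: fails
  j=5: fails
No j in [2,5] satisfies it → none.

none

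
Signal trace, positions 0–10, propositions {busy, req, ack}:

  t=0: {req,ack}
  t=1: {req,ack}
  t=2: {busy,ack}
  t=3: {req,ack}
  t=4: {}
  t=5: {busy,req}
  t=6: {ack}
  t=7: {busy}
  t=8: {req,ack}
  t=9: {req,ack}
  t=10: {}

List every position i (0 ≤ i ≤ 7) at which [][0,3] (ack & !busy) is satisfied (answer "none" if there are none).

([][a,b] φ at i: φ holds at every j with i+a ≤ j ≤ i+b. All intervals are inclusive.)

Evaluate at each i in [0,7]:
  i=0: ✗ (fails at j=2)
  i=1: ✗ (fails at j=2)
  i=2: ✗ (fails at j=2)
  i=3: ✗ (fails at j=4)
  i=4: ✗ (fails at j=4)
  i=5: ✗ (fails at j=5)
  i=6: ✗ (fails at j=7)
  i=7: ✗ (fails at j=7)

none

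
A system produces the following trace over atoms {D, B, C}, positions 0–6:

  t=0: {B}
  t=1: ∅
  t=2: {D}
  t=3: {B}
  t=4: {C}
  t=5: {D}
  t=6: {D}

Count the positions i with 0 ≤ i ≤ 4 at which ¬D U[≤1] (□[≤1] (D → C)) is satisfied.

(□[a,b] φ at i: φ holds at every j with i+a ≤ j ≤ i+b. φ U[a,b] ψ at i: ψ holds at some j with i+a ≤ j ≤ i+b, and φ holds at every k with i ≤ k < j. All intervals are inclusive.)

Evaluate at each i in [0,4]:
  i=0: ✓ (rhs at j=0)
  i=1: ✗ (no rhs in [1,2])
  i=2: ✗ (lhs fails at k=2 before rhs at j=3)
  i=3: ✓ (rhs at j=3)
  i=4: ✗ (no rhs in [4,5])
Positions where it holds: {0, 3} → 2.

2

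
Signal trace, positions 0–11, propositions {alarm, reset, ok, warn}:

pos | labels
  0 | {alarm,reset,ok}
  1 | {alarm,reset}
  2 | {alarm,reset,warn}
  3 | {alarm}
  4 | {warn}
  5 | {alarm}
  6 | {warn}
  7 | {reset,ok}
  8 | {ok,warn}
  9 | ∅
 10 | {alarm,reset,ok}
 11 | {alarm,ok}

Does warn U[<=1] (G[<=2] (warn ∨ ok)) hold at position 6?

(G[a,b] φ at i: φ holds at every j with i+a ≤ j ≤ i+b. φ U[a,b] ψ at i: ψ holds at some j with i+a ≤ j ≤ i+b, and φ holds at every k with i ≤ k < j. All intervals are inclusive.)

Yes

Need some j in [6,7] with G[<=2] (warn ∨ ok), and warn at every k in [6,j-1].
  j=6: G[<=2] (warn ∨ ok) holds; no prefix to check → satisfied.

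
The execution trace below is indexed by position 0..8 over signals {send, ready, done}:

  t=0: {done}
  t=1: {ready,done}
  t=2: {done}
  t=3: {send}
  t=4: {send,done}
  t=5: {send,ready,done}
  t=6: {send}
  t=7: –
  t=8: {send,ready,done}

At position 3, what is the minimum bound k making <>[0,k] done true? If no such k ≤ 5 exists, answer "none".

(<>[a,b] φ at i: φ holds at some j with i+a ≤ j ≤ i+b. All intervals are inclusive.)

1

Scan j = 3,4,… for done:
  j=3: fails
  j=4: holds
First hit at j=4, so smallest k = 4-3 = 1.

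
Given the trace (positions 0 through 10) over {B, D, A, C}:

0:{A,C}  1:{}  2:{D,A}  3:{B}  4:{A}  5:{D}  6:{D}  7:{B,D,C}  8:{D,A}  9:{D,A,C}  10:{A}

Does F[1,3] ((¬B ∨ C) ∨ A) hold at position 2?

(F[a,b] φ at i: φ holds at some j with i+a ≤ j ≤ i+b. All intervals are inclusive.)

Check ((¬B ∨ C) ∨ A) at each j in [3,5]:
  j=3: false
  j=4: true
  j=5: true
Found at j=4 → formula holds.

Holds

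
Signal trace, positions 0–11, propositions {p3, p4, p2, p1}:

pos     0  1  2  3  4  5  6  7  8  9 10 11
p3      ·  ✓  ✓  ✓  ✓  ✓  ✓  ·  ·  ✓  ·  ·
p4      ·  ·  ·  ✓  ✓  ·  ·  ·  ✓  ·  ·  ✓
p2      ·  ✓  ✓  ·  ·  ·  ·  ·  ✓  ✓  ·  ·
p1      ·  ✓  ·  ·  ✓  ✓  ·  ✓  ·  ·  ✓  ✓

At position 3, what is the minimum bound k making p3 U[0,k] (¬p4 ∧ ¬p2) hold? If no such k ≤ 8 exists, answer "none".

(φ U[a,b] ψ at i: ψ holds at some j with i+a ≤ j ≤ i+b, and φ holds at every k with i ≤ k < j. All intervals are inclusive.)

2

Need earliest j ≥ 3 with (¬p4 ∧ ¬p2), and p3 at every k in [3,j-1].
  j=3: rhs fails.
  j=4: rhs fails.
  j=5: rhs holds; lhs holds on [3,4]. k = 2.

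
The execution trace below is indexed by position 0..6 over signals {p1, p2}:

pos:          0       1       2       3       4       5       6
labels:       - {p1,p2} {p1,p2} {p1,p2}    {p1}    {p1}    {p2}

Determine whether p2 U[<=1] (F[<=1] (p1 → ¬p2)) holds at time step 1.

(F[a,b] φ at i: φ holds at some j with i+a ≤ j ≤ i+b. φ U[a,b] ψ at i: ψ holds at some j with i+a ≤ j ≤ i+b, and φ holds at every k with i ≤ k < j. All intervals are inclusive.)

Need some j in [1,2] with F[<=1] (p1 → ¬p2), and p2 at every k in [1,j-1].
  j=1: F[<=1] (p1 → ¬p2) — fails (none in [1,2]).
  j=2: F[<=1] (p1 → ¬p2) — fails (none in [2,3]).
No j in the window works → until fails.

No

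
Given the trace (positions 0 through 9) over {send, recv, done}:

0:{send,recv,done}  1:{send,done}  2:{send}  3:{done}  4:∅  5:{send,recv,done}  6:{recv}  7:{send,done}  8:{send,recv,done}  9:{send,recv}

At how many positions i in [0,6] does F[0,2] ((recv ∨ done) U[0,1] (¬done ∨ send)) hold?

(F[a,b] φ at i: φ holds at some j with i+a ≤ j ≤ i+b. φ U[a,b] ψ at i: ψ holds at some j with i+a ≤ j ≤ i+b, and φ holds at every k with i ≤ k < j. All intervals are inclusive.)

7

Evaluate at each i in [0,6]:
  i=0: ✓ (witness j=0)
  i=1: ✓ (witness j=1)
  i=2: ✓ (witness j=2)
  i=3: ✓ (witness j=3)
  i=4: ✓ (witness j=4)
  i=5: ✓ (witness j=5)
  i=6: ✓ (witness j=6)
Positions where it holds: {0, 1, 2, 3, 4, 5, 6} → 7.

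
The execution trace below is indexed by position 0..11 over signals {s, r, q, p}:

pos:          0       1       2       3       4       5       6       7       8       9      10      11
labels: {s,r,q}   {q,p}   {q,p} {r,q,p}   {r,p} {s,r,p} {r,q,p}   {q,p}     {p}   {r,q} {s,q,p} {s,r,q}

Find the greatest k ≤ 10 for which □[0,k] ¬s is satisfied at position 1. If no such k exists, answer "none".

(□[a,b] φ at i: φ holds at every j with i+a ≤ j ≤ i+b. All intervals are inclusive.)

3

¬s must hold from j=1 onward; find where it first fails.
  j=1: holds
  j=2: holds
  j=3: holds
  j=4: holds
  j=5: fails
Holds on [1,4], so largest k = 3.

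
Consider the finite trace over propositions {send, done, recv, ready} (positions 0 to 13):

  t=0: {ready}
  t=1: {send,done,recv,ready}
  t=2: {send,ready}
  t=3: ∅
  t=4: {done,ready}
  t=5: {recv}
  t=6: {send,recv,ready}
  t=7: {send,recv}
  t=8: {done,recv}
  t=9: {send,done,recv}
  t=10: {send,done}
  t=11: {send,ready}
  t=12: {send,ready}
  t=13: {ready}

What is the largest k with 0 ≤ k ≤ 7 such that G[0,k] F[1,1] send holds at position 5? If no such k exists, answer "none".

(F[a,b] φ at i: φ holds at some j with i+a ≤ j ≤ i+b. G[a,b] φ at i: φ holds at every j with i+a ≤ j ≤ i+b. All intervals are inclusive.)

1

F[1,1] send must hold from j=5 onward; find where it first fails.
  j=5: holds
  j=6: holds
  j=7: fails
Holds on [5,6], so largest k = 1.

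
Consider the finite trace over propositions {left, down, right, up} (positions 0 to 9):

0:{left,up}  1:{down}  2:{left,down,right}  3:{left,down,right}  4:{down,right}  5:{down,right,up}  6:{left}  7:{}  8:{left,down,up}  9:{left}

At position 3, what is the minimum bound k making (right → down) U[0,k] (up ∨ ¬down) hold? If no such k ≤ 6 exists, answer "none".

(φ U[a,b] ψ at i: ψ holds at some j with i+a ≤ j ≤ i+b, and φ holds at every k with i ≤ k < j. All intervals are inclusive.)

2

Need earliest j ≥ 3 with (up ∨ ¬down), and (right → down) at every k in [3,j-1].
  j=3: rhs fails.
  j=4: rhs fails.
  j=5: rhs holds; lhs holds on [3,4]. k = 2.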